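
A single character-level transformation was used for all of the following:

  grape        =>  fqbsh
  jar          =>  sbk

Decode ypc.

The output letters match the input read backwards, each shifted +1: grape reversed is eparg. Two steps: reverse the string, then apply a Caesar shift of +1.
Undoing it on ypc: shift back: y−1=x, p−1=o, c−1=b → xob; then reverse → box.

box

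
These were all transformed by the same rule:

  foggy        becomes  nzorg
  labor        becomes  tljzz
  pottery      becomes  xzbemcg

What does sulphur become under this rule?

Shifts by position in foggy: pos 0: f→n (+8), pos 1: o→z (+11), pos 2: g→o (+8), pos 3: g→r (+11) — repeating every 2. A repeating key of period 2 is used — shifts +8, +11 over and over.
Applying it to sulphur: s+8=a, u+11=f, l+8=t, p+11=a, h+8=p, u+11=f, r+8=z.

aftapfz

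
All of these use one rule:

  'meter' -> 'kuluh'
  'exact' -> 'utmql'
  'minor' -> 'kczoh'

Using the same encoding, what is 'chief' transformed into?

This is an affine cipher: with a=0,…,z=25, each position x becomes (15x+12) mod 26.
For chief: c(2)→15·2+12≡16=q; h(7)→15·7+12≡13=n; i(8)→15·8+12≡2=c; e(4)→15·4+12≡20=u; f(5)→15·5+12≡9=j (all mod 26).

qncuj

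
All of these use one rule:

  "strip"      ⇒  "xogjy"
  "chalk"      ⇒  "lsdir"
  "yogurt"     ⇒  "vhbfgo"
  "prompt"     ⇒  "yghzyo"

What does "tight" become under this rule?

s(18)→x(23) and t(19)→o(14) fit y≡17x+3 (mod 26); the inverse of 17 mod 26 is 23. Each letter's alphabet position (a=0..z=25) is mapped through 17·x+3 mod 26 — an affine cipher.
For tight: t(19)→17·19+3≡14=o; i(8)→17·8+3≡9=j; g(6)→17·6+3≡1=b; h(7)→17·7+3≡18=s; t(19)→17·19+3≡14=o (all mod 26).

ojbso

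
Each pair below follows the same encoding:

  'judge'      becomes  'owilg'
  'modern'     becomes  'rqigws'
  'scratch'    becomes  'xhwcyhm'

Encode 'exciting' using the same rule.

The shift depends on letter class: consonant j→o is +5, but vowel u→w is +2. The rule splits by letter class: vowels +2, consonants +5.
On exciting: e(vowel)+2=g, x(cons)+5=c, c(cons)+5=h, i(vowel)+2=k, t(cons)+5=y, i(vowel)+2=k, n(cons)+5=s, g(cons)+5=l.

gchkyksl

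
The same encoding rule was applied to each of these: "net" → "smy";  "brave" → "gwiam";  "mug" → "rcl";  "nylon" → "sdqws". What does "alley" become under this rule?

Vowels shift forward by 8 and consonants shift forward by 5.
Applying it to alley: a(vowel)+8=i, l(cons)+5=q, l(cons)+5=q, e(vowel)+8=m, y(cons)+5=d.

iqqmd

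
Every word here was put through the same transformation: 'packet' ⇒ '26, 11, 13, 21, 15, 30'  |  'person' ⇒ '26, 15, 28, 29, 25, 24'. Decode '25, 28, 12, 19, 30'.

orbit

Each letter is replaced by its alphabet position (a=1..z=26) + 10.
Undoing it on 25, 28, 12, 19, 30: 25→(25−10)÷1=15=o, 28→(28−10)÷1=18=r, 12→(12−10)÷1=2=b, 19→(19−10)÷1=9=i, 30→(30−10)÷1=20=t.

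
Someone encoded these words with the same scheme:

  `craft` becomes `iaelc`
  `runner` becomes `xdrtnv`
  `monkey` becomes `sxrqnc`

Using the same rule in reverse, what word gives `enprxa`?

Shifts by position in craft: pos 0: c→i (+6), pos 1: r→a (+9), pos 2: a→e (+4), pos 3: f→l (+6), pos 4: t→c (+9) — repeating every 3. It's a Vigenère-style cipher with numeric key [6,9,4]: position i shifts by key[i mod 3].
Decoding enprxa: e−6=y, n−9=e, p−4=l, r−6=l, x−9=o, a−4=w.

yellow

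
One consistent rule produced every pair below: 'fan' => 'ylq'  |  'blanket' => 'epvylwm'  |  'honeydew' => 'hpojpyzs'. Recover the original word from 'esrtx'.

might

The output letters match the input read backwards, each shifted +11: fan reversed is naf. Read the word backwards and shift each letter +11.
Reversing it on esrtx: shift back: e−11=t, s−11=h, r−11=g, t−11=i, x−11=m → thgim; then reverse → might.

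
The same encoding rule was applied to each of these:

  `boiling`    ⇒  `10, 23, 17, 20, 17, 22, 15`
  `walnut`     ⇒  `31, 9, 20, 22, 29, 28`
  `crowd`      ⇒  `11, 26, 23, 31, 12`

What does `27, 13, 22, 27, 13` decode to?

b is letter #2 and maps to 10: an offset of 8. Letters become their 1-based position plus 8 (so a→9, b→10, …).
Undoing it on 27, 13, 22, 27, 13: 27→(27−8)÷1=19=s, 13→(13−8)÷1=5=e, 22→(22−8)÷1=14=n, 27→(27−8)÷1=19=s, 13→(13−8)÷1=5=e.

sense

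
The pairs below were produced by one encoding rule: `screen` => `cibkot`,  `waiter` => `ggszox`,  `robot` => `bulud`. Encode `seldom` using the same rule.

ckvjys

Shifts by position in screen: pos 0: s→c (+10), pos 1: c→i (+6), pos 2: r→b (+10), pos 3: e→k (+6) — repeating every 2. A repeating key of period 2 is used — shifts +10, +6 over and over.
Applying it to seldom: s+10=c, e+6=k, l+10=v, d+6=j, o+10=y, m+6=s.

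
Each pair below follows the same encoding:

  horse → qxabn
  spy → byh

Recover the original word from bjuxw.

Compare letters: h→q is +9, o→x is +9, r→a is +9 — a constant shift. Every letter moves 9 places later in the alphabet, wrapping around z→a.
Undoing it on bjuxw: b−9=s, j−9=a, u−9=l, x−9=o, w−9=n.

salon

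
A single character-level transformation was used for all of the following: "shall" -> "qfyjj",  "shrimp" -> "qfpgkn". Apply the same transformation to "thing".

rfgle

Each letter is shifted forward by 24 in the alphabet (a Caesar shift of +24).
On thing: t+24=r, h+24=f, i+24=g, n+24=l, g+24=e.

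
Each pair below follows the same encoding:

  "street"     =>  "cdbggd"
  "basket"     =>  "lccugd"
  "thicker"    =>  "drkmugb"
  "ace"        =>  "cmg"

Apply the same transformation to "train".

Two shifts are in play — +2 for a/e/i/o/u, +10 for every other letter.
Applying it to train: t(cons)+10=d, r(cons)+10=b, a(vowel)+2=c, i(vowel)+2=k, n(cons)+10=x.

dbckx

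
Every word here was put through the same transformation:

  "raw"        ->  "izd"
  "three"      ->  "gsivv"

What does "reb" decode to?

Each pair mirrors across the alphabet (r↔i, a↔z, w↔d): positions sum to 25. Letters are reflected about the middle of the alphabet (position → 25−position): Atbash.
Reversing it on reb: r↔i, e↔v, b↔y.

ivy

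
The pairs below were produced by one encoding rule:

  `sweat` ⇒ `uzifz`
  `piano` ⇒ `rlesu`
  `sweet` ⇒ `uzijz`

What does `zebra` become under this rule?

In sweat: s→u is +2, w→z is +3, e→i is +4, a→f is +5 — the shift increases by 1 each position. The shift increases by 1 at each position, starting from +2: 2, 3, 4, ….
Applying it to zebra: z+2=b, e+3=h, b+4=f, r+5=w, a+6=g.

bhfwg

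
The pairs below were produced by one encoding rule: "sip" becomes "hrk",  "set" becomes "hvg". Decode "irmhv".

Each letter is replaced by its mirror in the alphabet: a↔z, b↔y, c↔x, and so on (the Atbash cipher).
Reversing it on irmhv: i↔r, r↔i, m↔n, h↔s, v↔e.

rinse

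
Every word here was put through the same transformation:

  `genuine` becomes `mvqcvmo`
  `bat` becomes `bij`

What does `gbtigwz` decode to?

royalty

Read the word backwards and shift each letter +8.
Undoing it on gbtigwz: shift back: g−8=y, b−8=t, t−8=l, i−8=a, g−8=y, w−8=o, z−8=r → ytlayor; then reverse → royalty.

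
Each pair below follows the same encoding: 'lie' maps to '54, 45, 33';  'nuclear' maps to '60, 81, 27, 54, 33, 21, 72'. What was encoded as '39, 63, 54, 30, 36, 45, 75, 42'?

goldfish

l(#12)→54 and i(#9)→45: differences scale by 3, so n = 3·pos + 18. Each letter becomes 3×(its alphabet position, a=1..z=26) + 18.
Reversing it on 39, 63, 54, 30, 36, 45, 75, 42: 39→(39−18)÷3=7=g, 63→(63−18)÷3=15=o, 54→(54−18)÷3=12=l, 30→(30−18)÷3=4=d, 36→(36−18)÷3=6=f, 45→(45−18)÷3=9=i, 75→(75−18)÷3=19=s, 42→(42−18)÷3=8=h.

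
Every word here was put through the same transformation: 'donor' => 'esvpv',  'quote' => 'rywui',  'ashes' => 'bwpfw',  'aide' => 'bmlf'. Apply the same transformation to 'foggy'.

gsohc

A repeating key of period 3 is used — shifts +1, +4, +8 over and over.
Applying it to foggy: f+1=g, o+4=s, g+8=o, g+1=h, y+4=c.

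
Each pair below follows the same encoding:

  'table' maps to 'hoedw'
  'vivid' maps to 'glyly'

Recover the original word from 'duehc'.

zebra

The word is reversed, then every letter is shifted forward by 3.
Undoing it on duehc: shift back: d−3=a, u−3=r, e−3=b, h−3=e, c−3=z → arbez; then reverse → zebra.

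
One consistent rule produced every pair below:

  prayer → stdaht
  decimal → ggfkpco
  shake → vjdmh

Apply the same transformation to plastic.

It's a Vigenère-style cipher with numeric key [3,2]: position i shifts by key[i mod 2].
Applying it to plastic: p+3=s, l+2=n, a+3=d, s+2=u, t+3=w, i+2=k, c+3=f.

snduwkf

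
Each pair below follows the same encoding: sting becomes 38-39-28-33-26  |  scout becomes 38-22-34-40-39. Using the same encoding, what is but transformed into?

s is letter #19 and maps to 38: an offset of 19. The number is (letter's place in the alphabet, a=1) + 19.
For but: b=2→21, u=21→40, t=20→39.

21-40-39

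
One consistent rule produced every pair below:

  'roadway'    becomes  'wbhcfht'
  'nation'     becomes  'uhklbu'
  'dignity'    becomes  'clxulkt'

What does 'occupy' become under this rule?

bvvrit

r(17)→w(22) and o(14)→b(1) fit y≡7x+7 (mod 26); the inverse of 7 mod 26 is 15. This is an affine cipher: with a=0,…,z=25, each position x becomes (7x+7) mod 26.
Applying it to occupy: o(14)→7·14+7≡1=b; c(2)→7·2+7≡21=v; c(2)→7·2+7≡21=v; u(20)→7·20+7≡17=r; p(15)→7·15+7≡8=i; y(24)→7·24+7≡19=t (all mod 26).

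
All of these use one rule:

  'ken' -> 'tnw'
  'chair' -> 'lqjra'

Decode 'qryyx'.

hippo

Compare letters: k→t is +9, e→n is +9, n→w is +9 — a constant shift. Every letter moves 9 places later in the alphabet, wrapping around z→a.
Undoing it on qryyx: q−9=h, r−9=i, y−9=p, y−9=p, x−9=o.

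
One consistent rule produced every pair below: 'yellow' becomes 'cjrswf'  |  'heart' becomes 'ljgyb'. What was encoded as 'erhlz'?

amber

In yellow: y→c is +4, e→j is +5, l→r is +6, l→s is +7 — the shift increases by 1 each position. The shift increases by 1 at each position, starting from +4: 4, 5, 6, ….
Decoding erhlz: e−4=a, r−5=m, h−6=b, l−7=e, z−8=r.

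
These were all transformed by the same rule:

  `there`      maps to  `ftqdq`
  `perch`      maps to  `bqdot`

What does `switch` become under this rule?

eiufot

Compare letters: t→f is +12, h→t is +12, e→q is +12 — a constant shift. It's a constant shift of +12 (ROT12).
Applying it to switch: s+12=e, w+12=i, i+12=u, t+12=f, c+12=o, h+12=t.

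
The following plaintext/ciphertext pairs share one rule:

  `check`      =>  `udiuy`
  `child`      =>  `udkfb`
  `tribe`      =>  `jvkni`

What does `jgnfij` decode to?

tablet

This is an affine cipher: with a=0,…,z=25, each position x becomes (7x+6) mod 26.
Undoing it on jgnfij: j(9)→15·(9−6)≡19=t; g(6)→15·(6−6)≡0=a; n(13)→15·(13−6)≡1=b; f(5)→15·(5−6)≡11=l; i(8)→15·(8−6)≡4=e; j(9)→15·(9−6)≡19=t (all mod 26).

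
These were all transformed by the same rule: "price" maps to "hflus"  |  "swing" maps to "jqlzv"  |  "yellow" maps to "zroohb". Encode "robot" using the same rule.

The output letters match the input read backwards, each shifted +3: price reversed is ecirp. The word is reversed, then every letter is shifted forward by 3.
Applying it to robot: reverse → tobor; then shift: t+3=w, o+3=r, b+3=e, o+3=r, r+3=u.

wreru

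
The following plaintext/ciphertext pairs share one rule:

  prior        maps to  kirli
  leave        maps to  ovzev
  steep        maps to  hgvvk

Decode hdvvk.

sweep

Each pair mirrors across the alphabet (p↔k, r↔i, i↔r): positions sum to 25. Each letter is replaced by its mirror in the alphabet: a↔z, b↔y, c↔x, and so on (the Atbash cipher).
Undoing it on hdvvk: h↔s, d↔w, v↔e, v↔e, k↔p.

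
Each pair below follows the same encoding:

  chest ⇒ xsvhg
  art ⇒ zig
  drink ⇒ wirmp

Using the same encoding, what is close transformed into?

xolhv

This is the alphabet-reversal cipher (Atbash): a becomes z, b becomes y, etc.
Applying it to close: c↔x, l↔o, o↔l, s↔h, e↔v.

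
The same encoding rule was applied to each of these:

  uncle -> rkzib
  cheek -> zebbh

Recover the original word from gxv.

Each letter is shifted forward by 23 in the alphabet (a Caesar shift of +23).
Decoding gxv: g−23=j, x−23=a, v−23=y.

jay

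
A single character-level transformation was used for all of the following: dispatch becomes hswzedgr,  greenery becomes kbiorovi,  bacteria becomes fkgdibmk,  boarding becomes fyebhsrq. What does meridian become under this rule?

qovshsex

Shifts by position in dispatch: pos 0: d→h (+4), pos 1: i→s (+10), pos 2: s→w (+4), pos 3: p→z (+10) — repeating every 2. The shifts repeat in a cycle of length 2: positions 0,1,… shift by +4, +10, then the pattern repeats.
Applying it to meridian: m+4=q, e+10=o, r+4=v, i+10=s, d+4=h, i+10=s, a+4=e, n+10=x.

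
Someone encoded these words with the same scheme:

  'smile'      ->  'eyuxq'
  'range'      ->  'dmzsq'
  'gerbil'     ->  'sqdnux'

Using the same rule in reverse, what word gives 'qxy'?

elm

Compare letters: s→e is +12, m→y is +12, i→u is +12 — a constant shift. Each letter is shifted forward by 12 in the alphabet (a Caesar shift of +12).
Decoding qxy: q−12=e, x−12=l, y−12=m.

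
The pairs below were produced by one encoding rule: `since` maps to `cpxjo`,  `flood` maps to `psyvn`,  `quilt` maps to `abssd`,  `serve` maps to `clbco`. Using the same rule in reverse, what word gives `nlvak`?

Shifts by position in since: pos 0: s→c (+10), pos 1: i→p (+7), pos 2: n→x (+10), pos 3: c→j (+7) — repeating every 2. It's a Vigenère-style cipher with numeric key [10,7]: position i shifts by key[i mod 2].
Decoding nlvak: n−10=d, l−7=e, v−10=l, a−7=t, k−10=a.

delta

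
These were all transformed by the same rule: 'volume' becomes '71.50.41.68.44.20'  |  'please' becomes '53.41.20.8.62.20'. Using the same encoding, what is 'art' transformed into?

Each letter becomes 3×(its alphabet position, a=1..z=26) + 5.
On art: a=1→8, r=18→59, t=20→65.

8.59.65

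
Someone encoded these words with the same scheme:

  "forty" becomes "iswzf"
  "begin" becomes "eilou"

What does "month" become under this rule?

psszo

In forty: f→i is +3, o→s is +4, r→w is +5, t→z is +6 — the shift increases by 1 each position. Letter i (0-indexed) is shifted by i+3, so successive shifts are 3, 4, 5, ….
On month: m+3=p, o+4=s, n+5=s, t+6=z, h+7=o.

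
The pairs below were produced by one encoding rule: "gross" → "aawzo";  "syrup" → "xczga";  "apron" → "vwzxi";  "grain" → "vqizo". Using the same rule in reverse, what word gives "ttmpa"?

shell

Read the word backwards and shift each letter +8.
Reversing it on ttmpa: shift back: t−8=l, t−8=l, m−8=e, p−8=h, a−8=s → llehs; then reverse → shell.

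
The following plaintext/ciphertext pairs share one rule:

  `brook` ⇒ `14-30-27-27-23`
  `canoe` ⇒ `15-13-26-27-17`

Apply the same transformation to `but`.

b is letter #2 and maps to 14: an offset of 12. Letters become their 1-based position plus 12 (so a→13, b→14, …).
On but: b=2→14, u=21→33, t=20→32.

14-33-32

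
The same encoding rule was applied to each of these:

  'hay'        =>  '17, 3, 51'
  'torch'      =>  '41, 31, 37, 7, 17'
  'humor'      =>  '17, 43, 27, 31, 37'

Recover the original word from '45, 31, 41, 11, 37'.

Each letter becomes 2×(its alphabet position, a=1..z=26) + 1.
Undoing it on 45, 31, 41, 11, 37: 45→(45−1)÷2=22=v, 31→(31−1)÷2=15=o, 41→(41−1)÷2=20=t, 11→(11−1)÷2=5=e, 37→(37−1)÷2=18=r.

voter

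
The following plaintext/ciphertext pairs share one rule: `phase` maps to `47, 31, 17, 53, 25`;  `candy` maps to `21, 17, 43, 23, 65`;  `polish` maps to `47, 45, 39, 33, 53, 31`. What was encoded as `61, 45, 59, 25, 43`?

p(#16)→47 and h(#8)→31: differences scale by 2, so n = 2·pos + 15. Each letter becomes 2×(its alphabet position, a=1..z=26) + 15.
Decoding 61, 45, 59, 25, 43: 61→(61−15)÷2=23=w, 45→(45−15)÷2=15=o, 59→(59−15)÷2=22=v, 25→(25−15)÷2=5=e, 43→(43−15)÷2=14=n.

woven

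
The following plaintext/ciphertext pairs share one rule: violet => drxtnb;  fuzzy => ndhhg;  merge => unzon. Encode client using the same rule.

The shift depends on letter class: consonant v→d is +8, but vowel i→r is +9. Vowels shift forward by 9 and consonants shift forward by 8.
Applying it to client: c(cons)+8=k, l(cons)+8=t, i(vowel)+9=r, e(vowel)+9=n, n(cons)+8=v, t(cons)+8=b.

ktrnvb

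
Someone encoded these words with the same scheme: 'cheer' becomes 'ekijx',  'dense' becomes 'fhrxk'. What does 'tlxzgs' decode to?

The shift increases by 1 at each position, starting from +2: 2, 3, 4, ….
Undoing it on tlxzgs: t−2=r, l−3=i, x−4=t, z−5=u, g−6=a, s−7=l.

ritual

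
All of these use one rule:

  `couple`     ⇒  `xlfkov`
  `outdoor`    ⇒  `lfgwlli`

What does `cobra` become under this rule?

Each pair mirrors across the alphabet (c↔x, o↔l, u↔f): positions sum to 25. This is the alphabet-reversal cipher (Atbash): a becomes z, b becomes y, etc.
Applying it to cobra: c↔x, o↔l, b↔y, r↔i, a↔z.

xlyiz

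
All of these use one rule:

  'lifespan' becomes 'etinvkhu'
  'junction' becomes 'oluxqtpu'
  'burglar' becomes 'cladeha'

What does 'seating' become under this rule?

l(11)→e(4) and i(8)→t(19) fit y≡21x+7 (mod 26); the inverse of 21 mod 26 is 5. Treating letters as 0–25, the rule is x ↦ 21x + 7 (mod 26).
Applying it to seating: s(18)→21·18+7≡21=v; e(4)→21·4+7≡13=n; a(0)→21·0+7≡7=h; t(19)→21·19+7≡16=q; i(8)→21·8+7≡19=t; n(13)→21·13+7≡20=u; g(6)→21·6+7≡3=d (all mod 26).

vnhqtud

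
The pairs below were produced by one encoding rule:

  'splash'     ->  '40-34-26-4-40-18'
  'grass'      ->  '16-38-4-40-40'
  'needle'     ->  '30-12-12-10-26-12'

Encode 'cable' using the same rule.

Each letter becomes 2×(its alphabet position, a=1..z=26) + 2.
For cable: c=3→8, a=1→4, b=2→6, l=12→26, e=5→12.

8-4-6-26-12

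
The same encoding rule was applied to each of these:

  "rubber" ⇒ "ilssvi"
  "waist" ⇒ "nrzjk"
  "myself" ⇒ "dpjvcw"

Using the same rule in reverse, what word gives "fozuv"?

Compare letters: r→i is +17, u→l is +17, b→s is +17 — a constant shift. This is a Caesar cipher with shift 17.
Reversing it on fozuv: f−17=o, o−17=x, z−17=i, u−17=d, v−17=e.

oxide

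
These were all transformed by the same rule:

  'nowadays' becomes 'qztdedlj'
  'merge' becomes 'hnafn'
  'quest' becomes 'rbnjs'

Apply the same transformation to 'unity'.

n(13)→q(16) and o(14)→z(25) fit y≡9x+3 (mod 26); the inverse of 9 mod 26 is 3. Treating letters as 0–25, the rule is x ↦ 9x + 3 (mod 26).
For unity: u(20)→9·20+3≡1=b; n(13)→9·13+3≡16=q; i(8)→9·8+3≡23=x; t(19)→9·19+3≡18=s; y(24)→9·24+3≡11=l (all mod 26).

bqxsl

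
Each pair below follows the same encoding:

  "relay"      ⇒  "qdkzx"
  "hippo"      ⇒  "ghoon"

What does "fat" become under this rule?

Compare letters: r→q is +25, e→d is +25, l→k is +25 — a constant shift. This is a Caesar cipher with shift 25.
For fat: f+25=e, a+25=z, t+25=s.

ezs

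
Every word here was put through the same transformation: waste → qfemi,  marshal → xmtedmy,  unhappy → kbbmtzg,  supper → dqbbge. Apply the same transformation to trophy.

The output letters match the input read backwards, each shifted +12: waste reversed is etsaw. Two steps: reverse the string, then apply a Caesar shift of +12.
For trophy: reverse → yhport; then shift: y+12=k, h+12=t, p+12=b, o+12=a, r+12=d, t+12=f.

ktbadf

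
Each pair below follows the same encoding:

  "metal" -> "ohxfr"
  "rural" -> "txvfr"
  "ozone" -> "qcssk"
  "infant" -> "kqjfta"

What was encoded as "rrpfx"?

Each letter shifts forward by (position + 2), i.e. 2, 3, 4, … — the shift grows by one for each successive letter.
Reversing it on rrpfx: r−2=p, r−3=o, p−4=l, f−5=a, x−6=r.

polar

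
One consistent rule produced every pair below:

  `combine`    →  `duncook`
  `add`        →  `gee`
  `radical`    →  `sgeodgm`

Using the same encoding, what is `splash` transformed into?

tqmgti

Two shifts are in play — +6 for a/e/i/o/u, +1 for every other letter.
On splash: s(cons)+1=t, p(cons)+1=q, l(cons)+1=m, a(vowel)+6=g, s(cons)+1=t, h(cons)+1=i.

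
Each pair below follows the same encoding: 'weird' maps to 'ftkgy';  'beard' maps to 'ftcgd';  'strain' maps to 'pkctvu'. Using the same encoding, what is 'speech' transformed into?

jeggru

The output letters match the input read backwards, each shifted +2: weird reversed is driew. The word is reversed, then every letter is shifted forward by 2.
For speech: reverse → hceeps; then shift: h+2=j, c+2=e, e+2=g, e+2=g, p+2=r, s+2=u.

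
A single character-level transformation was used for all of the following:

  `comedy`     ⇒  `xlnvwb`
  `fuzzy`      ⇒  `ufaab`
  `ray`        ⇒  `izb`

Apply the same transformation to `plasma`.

kozhnz

Each pair mirrors across the alphabet (c↔x, o↔l, m↔n): positions sum to 25. Letters are reflected about the middle of the alphabet (position → 25−position): Atbash.
For plasma: p↔k, l↔o, a↔z, s↔h, m↔n, a↔z.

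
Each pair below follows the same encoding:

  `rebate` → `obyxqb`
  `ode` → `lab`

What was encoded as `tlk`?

Compare letters: r→o is +23, e→b is +23, b→y is +23 — a constant shift. It's a constant shift of +23 (ROT23).
Undoing it on tlk: t−23=w, l−23=o, k−23=n.

won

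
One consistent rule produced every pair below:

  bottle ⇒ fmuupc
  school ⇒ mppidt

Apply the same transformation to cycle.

The word is reversed, then every letter is shifted forward by 1.
On cycle: reverse → elcyc; then shift: e+1=f, l+1=m, c+1=d, y+1=z, c+1=d.

fmdzd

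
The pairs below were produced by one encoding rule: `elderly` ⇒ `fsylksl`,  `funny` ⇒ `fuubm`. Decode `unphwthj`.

campaign

Two steps: reverse the string, then apply a Caesar shift of +7.
Undoing it on unphwthj: shift back: u−7=n, n−7=g, p−7=i, h−7=a, w−7=p, t−7=m, h−7=a, j−7=c → ngiapmac; then reverse → campaign.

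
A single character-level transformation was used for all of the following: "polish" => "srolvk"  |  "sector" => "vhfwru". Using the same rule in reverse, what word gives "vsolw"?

Compare letters: p→s is +3, o→r is +3, l→o is +3 — a constant shift. Every letter moves 3 places later in the alphabet, wrapping around z→a.
Reversing it on vsolw: v−3=s, s−3=p, o−3=l, l−3=i, w−3=t.

split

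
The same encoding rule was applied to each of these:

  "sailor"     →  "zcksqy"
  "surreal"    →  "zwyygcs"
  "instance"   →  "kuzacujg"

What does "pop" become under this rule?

wqw

The shift depends on letter class: consonant s→z is +7, but vowel a→c is +2. The rule splits by letter class: vowels +2, consonants +7.
On pop: p(cons)+7=w, o(vowel)+2=q, p(cons)+7=w.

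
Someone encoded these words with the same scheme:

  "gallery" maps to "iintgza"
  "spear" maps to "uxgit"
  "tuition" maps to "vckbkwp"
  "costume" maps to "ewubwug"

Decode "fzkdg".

drive

Shifts by position in gallery: pos 0: g→i (+2), pos 1: a→i (+8), pos 2: l→n (+2), pos 3: l→t (+8) — repeating every 2. The shifts repeat in a cycle of length 2: positions 0,1,… shift by +2, +8, then the pattern repeats.
Decoding fzkdg: f−2=d, z−8=r, k−2=i, d−8=v, g−2=e.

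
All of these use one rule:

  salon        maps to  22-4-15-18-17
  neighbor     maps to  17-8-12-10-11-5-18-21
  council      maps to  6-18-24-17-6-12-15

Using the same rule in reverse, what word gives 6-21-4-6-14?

crack

s is letter #19 and maps to 22: an offset of 3. The number is (letter's place in the alphabet, a=1) + 3.
Reversing it on 6-21-4-6-14: 6→(6−3)÷1=3=c, 21→(21−3)÷1=18=r, 4→(4−3)÷1=1=a, 6→(6−3)÷1=3=c, 14→(14−3)÷1=11=k.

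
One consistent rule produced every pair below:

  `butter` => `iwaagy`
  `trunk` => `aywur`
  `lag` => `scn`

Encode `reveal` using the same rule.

ygcgcs

Vowels shift forward by 2 and consonants shift forward by 7.
For reveal: r(cons)+7=y, e(vowel)+2=g, v(cons)+7=c, e(vowel)+2=g, a(vowel)+2=c, l(cons)+7=s.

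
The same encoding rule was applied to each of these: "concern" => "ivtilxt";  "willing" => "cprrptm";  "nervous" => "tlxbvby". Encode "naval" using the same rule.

The shift depends on letter class: consonant c→i is +6, but vowel o→v is +7. The rule splits by letter class: vowels +7, consonants +6.
On naval: n(cons)+6=t, a(vowel)+7=h, v(cons)+6=b, a(vowel)+7=h, l(cons)+6=r.

thbhr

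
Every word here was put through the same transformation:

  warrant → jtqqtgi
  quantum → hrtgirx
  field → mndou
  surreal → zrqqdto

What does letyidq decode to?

w(22)→j(9) and a(0)→t(19) fit y≡9x+19 (mod 26); the inverse of 9 mod 26 is 3. Treating letters as 0–25, the rule is x ↦ 9x + 19 (mod 26).
Reversing it on letyidq: l(11)→3·(11−19)≡2=c; e(4)→3·(4−19)≡7=h; t(19)→3·(19−19)≡0=a; y(24)→3·(24−19)≡15=p; i(8)→3·(8−19)≡19=t; d(3)→3·(3−19)≡4=e; q(16)→3·(16−19)≡17=r (all mod 26).

chapter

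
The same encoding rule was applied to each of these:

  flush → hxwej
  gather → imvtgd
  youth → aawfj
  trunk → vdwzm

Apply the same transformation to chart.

etcdv

Shifts by position in flush: pos 0: f→h (+2), pos 1: l→x (+12), pos 2: u→w (+2), pos 3: s→e (+12) — repeating every 2. It's a Vigenère-style cipher with numeric key [2,12]: position i shifts by key[i mod 2].
On chart: c+2=e, h+12=t, a+2=c, r+12=d, t+2=v.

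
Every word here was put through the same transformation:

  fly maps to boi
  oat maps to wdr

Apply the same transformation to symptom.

prwspbv

The word is reversed, then every letter is shifted forward by 3.
For symptom: reverse → motpmys; then shift: m+3=p, o+3=r, t+3=w, p+3=s, m+3=p, y+3=b, s+3=v.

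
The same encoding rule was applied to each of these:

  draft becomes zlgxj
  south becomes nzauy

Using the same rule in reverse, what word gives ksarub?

volume

The output letters match the input read backwards, each shifted +6: draft reversed is tfard. The word is reversed, then every letter is shifted forward by 6.
Undoing it on ksarub: shift back: k−6=e, s−6=m, a−6=u, r−6=l, u−6=o, b−6=v → emulov; then reverse → volume.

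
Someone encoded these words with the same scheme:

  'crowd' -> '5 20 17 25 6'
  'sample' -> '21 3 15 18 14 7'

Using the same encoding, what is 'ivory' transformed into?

11 24 17 20 27

c is letter #3 and maps to 5: an offset of 2. The number is (letter's place in the alphabet, a=1) + 2.
Applying it to ivory: i=9→11, v=22→24, o=15→17, r=18→20, y=25→27.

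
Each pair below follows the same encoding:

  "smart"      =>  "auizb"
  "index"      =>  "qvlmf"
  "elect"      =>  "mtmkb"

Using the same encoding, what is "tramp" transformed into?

This is a Caesar cipher with shift 8.
Applying it to tramp: t+8=b, r+8=z, a+8=i, m+8=u, p+8=x.

bziux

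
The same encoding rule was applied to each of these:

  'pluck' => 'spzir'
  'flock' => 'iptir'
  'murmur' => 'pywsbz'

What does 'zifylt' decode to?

Each letter shifts forward by (position + 3), i.e. 3, 4, 5, … — the shift grows by one for each successive letter.
Reversing it on zifylt: z−3=w, i−4=e, f−5=a, y−6=s, l−7=e, t−8=l.

weasel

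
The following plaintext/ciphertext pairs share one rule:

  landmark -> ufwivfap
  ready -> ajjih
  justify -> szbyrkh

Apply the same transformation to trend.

It's a Vigenère-style cipher with numeric key [9,5]: position i shifts by key[i mod 2].
Applying it to trend: t+9=c, r+5=w, e+9=n, n+5=s, d+9=m.

cwnsm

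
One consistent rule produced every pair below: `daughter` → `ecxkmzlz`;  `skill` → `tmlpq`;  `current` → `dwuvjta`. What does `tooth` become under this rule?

uqrxm

In daughter: d→e is +1, a→c is +2, u→x is +3, g→k is +4 — the shift increases by 1 each position. Each letter shifts forward by (position + 1), i.e. 1, 2, 3, … — the shift grows by one for each successive letter.
Applying it to tooth: t+1=u, o+2=q, o+3=r, t+4=x, h+5=m.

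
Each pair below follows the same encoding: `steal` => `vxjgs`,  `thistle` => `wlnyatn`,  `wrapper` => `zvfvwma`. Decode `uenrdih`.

Letter i (0-indexed) is shifted by i+3, so successive shifts are 3, 4, 5, ….
Reversing it on uenrdih: u−3=r, e−4=a, n−5=i, r−6=l, d−7=w, i−8=a, h−9=y.

railway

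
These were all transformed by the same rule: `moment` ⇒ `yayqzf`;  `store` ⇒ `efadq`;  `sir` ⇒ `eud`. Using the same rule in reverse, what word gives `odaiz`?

crown

Compare letters: m→y is +12, o→a is +12, m→y is +12 — a constant shift. Every letter moves 12 places later in the alphabet, wrapping around z→a.
Undoing it on odaiz: o−12=c, d−12=r, a−12=o, i−12=w, z−12=n.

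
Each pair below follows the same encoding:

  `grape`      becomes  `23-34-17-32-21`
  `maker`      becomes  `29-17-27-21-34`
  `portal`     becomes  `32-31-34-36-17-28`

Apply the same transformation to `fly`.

The number is (letter's place in the alphabet, a=1) + 16.
On fly: f=6→22, l=12→28, y=25→41.

22-28-41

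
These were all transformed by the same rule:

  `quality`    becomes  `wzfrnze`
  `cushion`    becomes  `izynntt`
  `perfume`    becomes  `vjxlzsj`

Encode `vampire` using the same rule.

Two shifts are in play — +5 for a/e/i/o/u, +6 for every other letter.
For vampire: v(cons)+6=b, a(vowel)+5=f, m(cons)+6=s, p(cons)+6=v, i(vowel)+5=n, r(cons)+6=x, e(vowel)+5=j.

bfsvnxj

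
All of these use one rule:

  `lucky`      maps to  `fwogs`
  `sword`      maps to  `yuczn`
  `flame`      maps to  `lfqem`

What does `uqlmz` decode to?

wafer

This is an affine cipher: with a=0,…,z=25, each position x becomes (25x+16) mod 26.
Undoing it on uqlmz: u(20)→25·(20−16)≡22=w; q(16)→25·(16−16)≡0=a; l(11)→25·(11−16)≡5=f; m(12)→25·(12−16)≡4=e; z(25)→25·(25−16)≡17=r (all mod 26).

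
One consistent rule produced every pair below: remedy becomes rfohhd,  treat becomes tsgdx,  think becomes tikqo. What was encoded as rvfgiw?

Each letter shifts forward by its position index (0, 1, 2, …) — the shift grows by one for each successive letter.
Reversing it on rvfgiw: r−0=r, v−1=u, f−2=d, g−3=d, i−4=e, w−5=r.

rudder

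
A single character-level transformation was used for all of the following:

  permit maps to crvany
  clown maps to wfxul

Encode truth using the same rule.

qcdac

The output letters match the input read backwards, each shifted +9: permit reversed is timrep. The word is reversed, then every letter is shifted forward by 9.
On truth: reverse → hturt; then shift: h+9=q, t+9=c, u+9=d, r+9=a, t+9=c.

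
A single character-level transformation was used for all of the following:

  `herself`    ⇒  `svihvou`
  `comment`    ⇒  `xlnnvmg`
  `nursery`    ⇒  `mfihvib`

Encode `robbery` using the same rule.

Each pair mirrors across the alphabet (h↔s, e↔v, r↔i): positions sum to 25. Each letter is replaced by its mirror in the alphabet: a↔z, b↔y, c↔x, and so on (the Atbash cipher).
On robbery: r↔i, o↔l, b↔y, b↔y, e↔v, r↔i, y↔b.

ilyyvib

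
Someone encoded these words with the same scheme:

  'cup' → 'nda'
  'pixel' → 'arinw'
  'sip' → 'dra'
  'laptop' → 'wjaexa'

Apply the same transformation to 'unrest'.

dycnde

The shift depends on letter class: consonant c→n is +11, but vowel u→d is +9. Two shifts are in play — +9 for a/e/i/o/u, +11 for every other letter.
For unrest: u(vowel)+9=d, n(cons)+11=y, r(cons)+11=c, e(vowel)+9=n, s(cons)+11=d, t(cons)+11=e.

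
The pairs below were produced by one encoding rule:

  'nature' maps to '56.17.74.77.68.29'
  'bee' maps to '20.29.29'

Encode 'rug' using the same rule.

n(#14)→56 and a(#1)→17: differences scale by 3, so n = 3·pos + 14. The formula is n = 3×(alphabet index, a=1) + 14.
Applying it to rug: r=18→68, u=21→77, g=7→35.

68.77.35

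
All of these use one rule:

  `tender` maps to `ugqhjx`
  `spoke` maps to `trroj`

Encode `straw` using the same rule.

In tender: t→u is +1, e→g is +2, n→q is +3, d→h is +4 — the shift increases by 1 each position. Each letter shifts forward by (position + 1), i.e. 1, 2, 3, … — the shift grows by one for each successive letter.
Applying it to straw: s+1=t, t+2=v, r+3=u, a+4=e, w+5=b.

tvueb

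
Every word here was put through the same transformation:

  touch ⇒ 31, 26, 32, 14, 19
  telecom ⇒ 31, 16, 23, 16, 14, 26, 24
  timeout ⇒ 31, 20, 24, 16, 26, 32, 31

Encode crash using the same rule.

t is letter #20 and maps to 31: an offset of 11. Letters become their 1-based position plus 11 (so a→12, b→13, …).
On crash: c=3→14, r=18→29, a=1→12, s=19→30, h=8→19.

14, 29, 12, 30, 19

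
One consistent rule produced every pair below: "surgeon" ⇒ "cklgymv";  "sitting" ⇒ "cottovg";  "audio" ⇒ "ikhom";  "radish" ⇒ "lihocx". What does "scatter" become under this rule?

s(18)→c(2) and u(20)→k(10) fit y≡17x+8 (mod 26); the inverse of 17 mod 26 is 23. Each letter's alphabet position (a=0..z=25) is mapped through 17·x+8 mod 26 — an affine cipher.
On scatter: s(18)→17·18+8≡2=c; c(2)→17·2+8≡16=q; a(0)→17·0+8≡8=i; t(19)→17·19+8≡19=t; t(19)→17·19+8≡19=t; e(4)→17·4+8≡24=y; r(17)→17·17+8≡11=l (all mod 26).

cqittyl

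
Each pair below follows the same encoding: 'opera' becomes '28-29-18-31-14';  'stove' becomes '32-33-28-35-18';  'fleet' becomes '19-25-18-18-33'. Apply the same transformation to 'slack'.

o is letter #15 and maps to 28: an offset of 13. The number is (letter's place in the alphabet, a=1) + 13.
On slack: s=19→32, l=12→25, a=1→14, c=3→16, k=11→24.

32-25-14-16-24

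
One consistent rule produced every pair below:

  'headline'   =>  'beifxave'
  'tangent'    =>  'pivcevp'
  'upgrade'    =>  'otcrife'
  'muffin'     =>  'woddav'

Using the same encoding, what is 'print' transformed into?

This is an affine cipher: with a=0,…,z=25, each position x becomes (25x+8) mod 26.
On print: p(15)→25·15+8≡19=t; r(17)→25·17+8≡17=r; i(8)→25·8+8≡0=a; n(13)→25·13+8≡21=v; t(19)→25·19+8≡15=p (all mod 26).

travp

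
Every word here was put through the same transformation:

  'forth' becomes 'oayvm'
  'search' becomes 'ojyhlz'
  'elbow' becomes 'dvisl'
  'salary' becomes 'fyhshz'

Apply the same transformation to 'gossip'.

wpzzvn

Two steps: reverse the string, then apply a Caesar shift of +7.
Applying it to gossip: reverse → pissog; then shift: p+7=w, i+7=p, s+7=z, s+7=z, o+7=v, g+7=n.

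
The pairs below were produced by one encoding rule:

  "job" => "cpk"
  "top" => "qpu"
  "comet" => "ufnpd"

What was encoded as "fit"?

she

Two steps: reverse the string, then apply a Caesar shift of +1.
Reversing it on fit: shift back: f−1=e, i−1=h, t−1=s → ehs; then reverse → she.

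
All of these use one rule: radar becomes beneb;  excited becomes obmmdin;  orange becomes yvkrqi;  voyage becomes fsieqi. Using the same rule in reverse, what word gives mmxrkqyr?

cinnamon

A repeating key of period 2 is used — shifts +10, +4 over and over.
Decoding mmxrkqyr: m−10=c, m−4=i, x−10=n, r−4=n, k−10=a, q−4=m, y−10=o, r−4=n.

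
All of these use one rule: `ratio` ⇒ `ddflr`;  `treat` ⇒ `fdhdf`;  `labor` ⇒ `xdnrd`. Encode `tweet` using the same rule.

The rule splits by letter class: vowels +3, consonants +12.
For tweet: t(cons)+12=f, w(cons)+12=i, e(vowel)+3=h, e(vowel)+3=h, t(cons)+12=f.

fihhf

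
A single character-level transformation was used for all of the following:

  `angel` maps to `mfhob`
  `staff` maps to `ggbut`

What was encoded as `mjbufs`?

retail

Two steps: reverse the string, then apply a Caesar shift of +1.
Reversing it on mjbufs: shift back: m−1=l, j−1=i, b−1=a, u−1=t, f−1=e, s−1=r → liater; then reverse → retail.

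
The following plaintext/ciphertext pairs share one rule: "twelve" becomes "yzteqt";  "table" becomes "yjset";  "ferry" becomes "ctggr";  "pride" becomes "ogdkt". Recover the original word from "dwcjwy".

t(19)→y(24) and w(22)→z(25) fit y≡9x+9 (mod 26); the inverse of 9 mod 26 is 3. This is an affine cipher: with a=0,…,z=25, each position x becomes (9x+9) mod 26.
Decoding dwcjwy: d(3)→3·(3−9)≡8=i; w(22)→3·(22−9)≡13=n; c(2)→3·(2−9)≡5=f; j(9)→3·(9−9)≡0=a; w(22)→3·(22−9)≡13=n; y(24)→3·(24−9)≡19=t (all mod 26).

infant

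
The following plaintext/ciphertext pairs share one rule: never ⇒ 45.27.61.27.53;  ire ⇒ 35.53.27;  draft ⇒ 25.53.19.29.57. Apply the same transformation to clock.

23.41.47.23.39

n(#14)→45 and e(#5)→27: differences scale by 2, so n = 2·pos + 17. With a=1..z=26, the number is 2·pos + 17.
Applying it to clock: c=3→23, l=12→41, o=15→47, c=3→23, k=11→39.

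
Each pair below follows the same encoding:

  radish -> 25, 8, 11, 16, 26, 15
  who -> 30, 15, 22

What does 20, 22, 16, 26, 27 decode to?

moist

r is letter #18 and maps to 25: an offset of 7. Letters become their 1-based position plus 7 (so a→8, b→9, …).
Reversing it on 20, 22, 16, 26, 27: 20→(20−7)÷1=13=m, 22→(22−7)÷1=15=o, 16→(16−7)÷1=9=i, 26→(26−7)÷1=19=s, 27→(27−7)÷1=20=t.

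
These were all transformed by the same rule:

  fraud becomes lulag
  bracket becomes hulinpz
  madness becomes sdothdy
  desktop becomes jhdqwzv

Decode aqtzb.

unity

The shifts repeat in a cycle of length 3: positions 0,1,… shift by +6, +3, +11, then the pattern repeats.
Decoding aqtzb: a−6=u, q−3=n, t−11=i, z−6=t, b−3=y.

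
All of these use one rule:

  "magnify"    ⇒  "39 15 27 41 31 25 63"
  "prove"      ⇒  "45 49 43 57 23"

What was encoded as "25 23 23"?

fee

The formula is n = 2×(alphabet index, a=1) + 13.
Decoding 25 23 23: 25→(25−13)÷2=6=f, 23→(23−13)÷2=5=e, 23→(23−13)÷2=5=e.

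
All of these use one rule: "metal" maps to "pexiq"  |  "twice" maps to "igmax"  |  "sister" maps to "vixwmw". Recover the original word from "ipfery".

The output letters match the input read backwards, each shifted +4: metal reversed is latem. The word is reversed, then every letter is shifted forward by 4.
Reversing it on ipfery: shift back: i−4=e, p−4=l, f−4=b, e−4=a, r−4=n, y−4=u → elbanu; then reverse → unable.

unable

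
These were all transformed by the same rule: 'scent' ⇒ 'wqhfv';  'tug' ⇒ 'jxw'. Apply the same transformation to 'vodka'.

The output letters match the input read backwards, each shifted +3: scent reversed is tnecs. The word is reversed, then every letter is shifted forward by 3.
On vodka: reverse → akdov; then shift: a+3=d, k+3=n, d+3=g, o+3=r, v+3=y.

dngry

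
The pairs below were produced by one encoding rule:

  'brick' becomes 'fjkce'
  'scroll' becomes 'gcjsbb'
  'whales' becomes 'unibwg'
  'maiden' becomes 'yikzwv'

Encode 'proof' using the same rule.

b(1)→f(5) and r(17)→j(9) fit y≡23x+8 (mod 26); the inverse of 23 mod 26 is 17. This is an affine cipher: with a=0,…,z=25, each position x becomes (23x+8) mod 26.
On proof: p(15)→23·15+8≡15=p; r(17)→23·17+8≡9=j; o(14)→23·14+8≡18=s; o(14)→23·14+8≡18=s; f(5)→23·5+8≡19=t (all mod 26).

pjsst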